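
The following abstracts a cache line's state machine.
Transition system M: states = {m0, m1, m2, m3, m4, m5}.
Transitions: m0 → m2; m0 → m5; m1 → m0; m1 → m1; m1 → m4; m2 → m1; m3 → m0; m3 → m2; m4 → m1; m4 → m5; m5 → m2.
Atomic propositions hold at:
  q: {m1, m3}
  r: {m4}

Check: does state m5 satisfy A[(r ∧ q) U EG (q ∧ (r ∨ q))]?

No

Sat(r ∧ q) = ∅
Sat(r ∨ q) = {m1, m3, m4}
Sat(q ∧ (r ∨ q)) = {m1, m3}
EG (q ∧ (r ∨ q)): greatest fixpoint, start Z0 = {m1, m3}, keep only states in Sat with some successor in Z. Z1 = {m1}; fixed.
Sat(EG (q ∧ (r ∨ q))) = {m1}
A[(r ∧ q) U EG (q ∧ (r ∨ q))]: least fixpoint, start Z0 = Sat(EG (q ∧ (r ∨ q))) = {m1}, add states in Sat(r ∧ q) with every successor in Z. Already a fixed point.
Sat(A[(r ∧ q) U EG (q ∧ (r ∨ q))]) = {m1}
m5 ∉ Sat(A[(r ∧ q) U EG (q ∧ (r ∨ q))]) = {m1}, so the formula does not hold at m5.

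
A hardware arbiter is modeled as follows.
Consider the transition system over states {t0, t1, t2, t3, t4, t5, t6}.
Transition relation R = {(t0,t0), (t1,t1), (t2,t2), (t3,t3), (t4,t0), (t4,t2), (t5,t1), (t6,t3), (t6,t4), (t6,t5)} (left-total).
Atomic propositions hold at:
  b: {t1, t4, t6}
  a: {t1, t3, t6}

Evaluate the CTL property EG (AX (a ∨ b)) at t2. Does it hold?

No

Sat(a ∨ b) = {t1, t3, t4, t6}
Sat(AX (a ∨ b)) = {s : every successor in {t1, t3, t4, t6}} = {t1, t3, t5}
EG (AX (a ∨ b)): greatest fixpoint, start Z0 = {t1, t3, t5}, keep only states in Sat with some successor in Z. Already a fixed point.
Sat(EG (AX (a ∨ b))) = {t1, t3, t5}
t2 ∉ Sat(EG (AX (a ∨ b))) = {t1, t3, t5}, so the formula does not hold at t2.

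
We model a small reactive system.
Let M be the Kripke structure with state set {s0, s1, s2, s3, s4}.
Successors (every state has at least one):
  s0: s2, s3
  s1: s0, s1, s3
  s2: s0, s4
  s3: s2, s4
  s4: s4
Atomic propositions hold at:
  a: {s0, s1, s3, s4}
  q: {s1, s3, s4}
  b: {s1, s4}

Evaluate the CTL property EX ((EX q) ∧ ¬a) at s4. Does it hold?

Sat(EX q) = {s : some successor in {s1, s3, s4}} = {s0, s1, s2, s3, s4}
Sat(¬a) = {s2}
Sat((EX q) ∧ ¬a) = {s2}
Sat(EX ((EX q) ∧ ¬a)) = {s : some successor in {s2}} = {s0, s3}
s4 ∉ Sat(EX ((EX q) ∧ ¬a)) = {s0, s3}, so the formula does not hold at s4.

No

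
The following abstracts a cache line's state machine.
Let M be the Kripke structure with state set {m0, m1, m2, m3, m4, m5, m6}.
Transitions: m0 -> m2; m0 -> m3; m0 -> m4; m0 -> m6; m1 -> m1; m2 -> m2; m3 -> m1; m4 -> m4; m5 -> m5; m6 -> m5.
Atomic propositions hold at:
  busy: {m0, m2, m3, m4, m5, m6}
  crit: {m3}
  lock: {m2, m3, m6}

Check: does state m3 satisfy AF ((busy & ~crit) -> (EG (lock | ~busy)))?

Sat(~crit) = {m0, m1, m2, m4, m5, m6}
Sat(busy & ~crit) = {m0, m2, m4, m5, m6}
Sat(~busy) = {m1}
Sat(lock | ~busy) = {m1, m2, m3, m6}
EG (lock | ~busy): greatest fixpoint, start Z0 = {m1, m2, m3, m6}, keep only states in Sat with some successor in Z. Z1 = {m1, m2, m3}; fixed.
Sat(EG (lock | ~busy)) = {m1, m2, m3}
Sat((busy & ~crit) -> (EG (lock | ~busy))) = {m1, m2, m3}
AF ((busy & ~crit) -> (EG (lock | ~busy))): least fixpoint, start Z0 = {m1, m2, m3}, add states with every successor in Z. Already a fixed point.
Sat(AF ((busy & ~crit) -> (EG (lock | ~busy)))) = {m1, m2, m3}
m3 ∈ Sat(AF ((busy & ~crit) -> (EG (lock | ~busy)))) = {m1, m2, m3}, so the formula holds at m3.

Yes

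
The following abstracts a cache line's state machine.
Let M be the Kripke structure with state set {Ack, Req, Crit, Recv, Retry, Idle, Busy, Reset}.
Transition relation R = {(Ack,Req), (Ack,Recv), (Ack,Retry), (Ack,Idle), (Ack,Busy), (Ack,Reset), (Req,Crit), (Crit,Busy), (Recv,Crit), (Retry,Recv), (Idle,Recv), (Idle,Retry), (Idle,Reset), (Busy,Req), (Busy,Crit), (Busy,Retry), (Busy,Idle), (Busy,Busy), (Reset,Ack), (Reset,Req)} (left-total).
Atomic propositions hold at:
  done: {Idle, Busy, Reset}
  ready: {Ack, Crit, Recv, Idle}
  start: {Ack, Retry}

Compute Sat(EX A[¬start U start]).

Sat(¬start) = {Req, Crit, Recv, Idle, Busy, Reset}
A[¬start U start]: least fixpoint, start Z0 = Sat(start) = {Ack, Retry}, add states in Sat(¬start) with every successor in Z. Already a fixed point.
Sat(A[¬start U start]) = {Ack, Retry}
Sat(EX A[¬start U start]) = {s : some successor in {Ack, Retry}} = {Ack, Idle, Busy, Reset}

{Ack, Idle, Busy, Reset}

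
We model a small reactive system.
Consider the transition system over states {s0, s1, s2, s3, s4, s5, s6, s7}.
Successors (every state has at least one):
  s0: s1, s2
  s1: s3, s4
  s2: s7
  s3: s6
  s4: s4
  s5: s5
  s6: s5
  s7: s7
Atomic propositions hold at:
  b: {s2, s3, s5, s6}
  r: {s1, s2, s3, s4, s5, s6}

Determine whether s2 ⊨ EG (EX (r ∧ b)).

No

Sat(r ∧ b) = {s2, s3, s5, s6}
Sat(EX (r ∧ b)) = {s : some successor in {s2, s3, s5, s6}} = {s0, s1, s3, s5, s6}
EG (EX (r ∧ b)): greatest fixpoint, start Z0 = {s0, s1, s3, s5, s6}, keep only states in Sat with some successor in Z. Already a fixed point.
Sat(EG (EX (r ∧ b))) = {s0, s1, s3, s5, s6}
s2 ∉ Sat(EG (EX (r ∧ b))) = {s0, s1, s3, s5, s6}, so the formula does not hold at s2.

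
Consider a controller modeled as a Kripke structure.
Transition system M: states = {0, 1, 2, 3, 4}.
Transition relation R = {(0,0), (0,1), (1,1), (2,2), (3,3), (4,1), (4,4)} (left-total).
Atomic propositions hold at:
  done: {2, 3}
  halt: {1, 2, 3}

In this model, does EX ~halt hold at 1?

Sat(~halt) = {0, 4}
Sat(EX ~halt) = {s : some successor in {0, 4}} = {0, 4}
1 ∉ Sat(EX ~halt) = {0, 4}, so the formula does not hold at 1.

No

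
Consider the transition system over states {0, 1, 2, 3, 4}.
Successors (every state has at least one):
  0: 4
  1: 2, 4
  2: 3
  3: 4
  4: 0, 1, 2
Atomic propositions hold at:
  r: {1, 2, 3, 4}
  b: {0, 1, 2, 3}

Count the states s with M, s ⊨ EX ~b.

Sat(~b) = {4}
Sat(EX ~b) = {s : some successor in {4}} = {0, 1, 3}
|Sat(EX ~b)| = |{0, 1, 3}| = 3.

3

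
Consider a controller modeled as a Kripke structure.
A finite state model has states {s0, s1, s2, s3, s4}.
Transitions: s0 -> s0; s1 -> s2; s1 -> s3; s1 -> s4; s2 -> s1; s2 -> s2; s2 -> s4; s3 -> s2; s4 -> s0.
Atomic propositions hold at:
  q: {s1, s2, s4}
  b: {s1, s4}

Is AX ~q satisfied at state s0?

Yes

Sat(~q) = {s0, s3}
Sat(AX ~q) = {s : every successor in {s0, s3}} = {s0, s4}
s0 ∈ Sat(AX ~q) = {s0, s4}, so the formula holds at s0.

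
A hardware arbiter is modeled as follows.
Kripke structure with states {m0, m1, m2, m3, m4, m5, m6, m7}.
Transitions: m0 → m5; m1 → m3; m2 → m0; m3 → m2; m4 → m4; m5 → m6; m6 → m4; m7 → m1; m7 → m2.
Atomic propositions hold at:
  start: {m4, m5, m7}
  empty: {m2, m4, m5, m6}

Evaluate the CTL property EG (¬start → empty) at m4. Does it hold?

Sat(¬start) = {m0, m1, m2, m3, m6}
Sat(¬start → empty) = {m2, m4, m5, m6, m7}
EG (¬start → empty): greatest fixpoint, start Z0 = {m2, m4, m5, m6, m7}, keep only states in Sat with some successor in Z. Z1 = {m4, m5, m6, m7}; Z2 = {m4, m5, m6}; fixed.
Sat(EG (¬start → empty)) = {m4, m5, m6}
m4 ∈ Sat(EG (¬start → empty)) = {m4, m5, m6}, so the formula holds at m4.

Yes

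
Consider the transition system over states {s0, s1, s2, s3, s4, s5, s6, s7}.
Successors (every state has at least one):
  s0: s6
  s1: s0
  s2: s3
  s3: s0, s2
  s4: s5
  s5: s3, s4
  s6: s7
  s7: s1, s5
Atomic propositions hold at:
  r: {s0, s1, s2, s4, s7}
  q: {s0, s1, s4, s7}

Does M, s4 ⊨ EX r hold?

Sat(EX r) = {s : some successor in {s0, s1, s2, s4, s7}} = {s1, s3, s5, s6, s7}
s4 ∉ Sat(EX r) = {s1, s3, s5, s6, s7}, so the formula does not hold at s4.

No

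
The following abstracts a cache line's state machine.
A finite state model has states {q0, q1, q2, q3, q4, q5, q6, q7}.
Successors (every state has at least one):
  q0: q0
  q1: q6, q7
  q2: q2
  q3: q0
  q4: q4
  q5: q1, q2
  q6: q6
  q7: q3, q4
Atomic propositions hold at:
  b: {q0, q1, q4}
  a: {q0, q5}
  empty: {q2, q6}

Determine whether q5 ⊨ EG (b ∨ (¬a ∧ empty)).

Sat(¬a) = {q1, q2, q3, q4, q6, q7}
Sat(¬a ∧ empty) = {q2, q6}
Sat(b ∨ (¬a ∧ empty)) = {q0, q1, q2, q4, q6}
EG (b ∨ (¬a ∧ empty)): greatest fixpoint, start Z0 = {q0, q1, q2, q4, q6}, keep only states in Sat with some successor in Z. Already a fixed point.
Sat(EG (b ∨ (¬a ∧ empty))) = {q0, q1, q2, q4, q6}
q5 ∉ Sat(EG (b ∨ (¬a ∧ empty))) = {q0, q1, q2, q4, q6}, so the formula does not hold at q5.

No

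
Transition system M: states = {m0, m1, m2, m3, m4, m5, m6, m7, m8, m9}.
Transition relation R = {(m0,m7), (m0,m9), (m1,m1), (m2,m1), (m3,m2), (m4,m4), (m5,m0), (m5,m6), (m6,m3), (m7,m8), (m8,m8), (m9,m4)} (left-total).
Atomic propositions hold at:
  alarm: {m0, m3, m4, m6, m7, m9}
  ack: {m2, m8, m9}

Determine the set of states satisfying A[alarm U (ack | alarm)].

Sat(ack | alarm) = {m0, m2, m3, m4, m6, m7, m8, m9}
A[alarm U (ack | alarm)]: least fixpoint, start Z0 = Sat((ack | alarm)) = {m0, m2, m3, m4, m6, m7, m8, m9}, add states in Sat(alarm) with every successor in Z. Already a fixed point.
Sat(A[alarm U (ack | alarm)]) = {m0, m2, m3, m4, m6, m7, m8, m9}

{m0, m2, m3, m4, m6, m7, m8, m9}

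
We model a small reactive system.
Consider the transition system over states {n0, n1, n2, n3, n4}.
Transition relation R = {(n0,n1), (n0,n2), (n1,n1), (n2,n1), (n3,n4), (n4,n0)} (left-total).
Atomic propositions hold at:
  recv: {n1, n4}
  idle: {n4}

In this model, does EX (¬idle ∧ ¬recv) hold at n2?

Sat(¬idle) = {n0, n1, n2, n3}
Sat(¬recv) = {n0, n2, n3}
Sat(¬idle ∧ ¬recv) = {n0, n2, n3}
Sat(EX (¬idle ∧ ¬recv)) = {s : some successor in {n0, n2, n3}} = {n0, n4}
n2 ∉ Sat(EX (¬idle ∧ ¬recv)) = {n0, n4}, so the formula does not hold at n2.

No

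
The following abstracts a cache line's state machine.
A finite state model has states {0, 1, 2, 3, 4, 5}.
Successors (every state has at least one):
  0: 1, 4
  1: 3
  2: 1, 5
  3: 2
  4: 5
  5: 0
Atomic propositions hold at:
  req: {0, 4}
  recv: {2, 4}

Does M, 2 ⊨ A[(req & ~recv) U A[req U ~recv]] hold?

No

Sat(~recv) = {0, 1, 3, 5}
Sat(req & ~recv) = {0}
A[req U ~recv]: least fixpoint, start Z0 = Sat(~recv) = {0, 1, 3, 5}, add states in Sat(req) with every successor in Z. Z1 = {0, 1, 3, 4, 5}; fixed.
Sat(A[req U ~recv]) = {0, 1, 3, 4, 5}
A[(req & ~recv) U A[req U ~recv]]: least fixpoint, start Z0 = Sat(A[req U ~recv]) = {0, 1, 3, 4, 5}, add states in Sat(req & ~recv) with every successor in Z. Already a fixed point.
Sat(A[(req & ~recv) U A[req U ~recv]]) = {0, 1, 3, 4, 5}
2 ∉ Sat(A[(req & ~recv) U A[req U ~recv]]) = {0, 1, 3, 4, 5}, so the formula does not hold at 2.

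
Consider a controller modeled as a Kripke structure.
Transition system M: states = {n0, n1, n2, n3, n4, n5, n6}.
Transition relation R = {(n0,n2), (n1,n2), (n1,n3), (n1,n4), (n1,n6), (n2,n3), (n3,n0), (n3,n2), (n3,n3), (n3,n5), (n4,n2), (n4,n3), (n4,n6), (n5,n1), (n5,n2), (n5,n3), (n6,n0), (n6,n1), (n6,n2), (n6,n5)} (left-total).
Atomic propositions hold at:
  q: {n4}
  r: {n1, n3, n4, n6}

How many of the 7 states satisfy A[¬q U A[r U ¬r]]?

3

Sat(¬q) = {n0, n1, n2, n3, n5, n6}
Sat(¬r) = {n0, n2, n5}
A[r U ¬r]: least fixpoint, start Z0 = Sat(¬r) = {n0, n2, n5}, add states in Sat(r) with every successor in Z. Already a fixed point.
Sat(A[r U ¬r]) = {n0, n2, n5}
A[¬q U A[r U ¬r]]: least fixpoint, start Z0 = Sat(A[r U ¬r]) = {n0, n2, n5}, add states in Sat(¬q) with every successor in Z. Already a fixed point.
Sat(A[¬q U A[r U ¬r]]) = {n0, n2, n5}
|Sat(A[¬q U A[r U ¬r]])| = |{n0, n2, n5}| = 3.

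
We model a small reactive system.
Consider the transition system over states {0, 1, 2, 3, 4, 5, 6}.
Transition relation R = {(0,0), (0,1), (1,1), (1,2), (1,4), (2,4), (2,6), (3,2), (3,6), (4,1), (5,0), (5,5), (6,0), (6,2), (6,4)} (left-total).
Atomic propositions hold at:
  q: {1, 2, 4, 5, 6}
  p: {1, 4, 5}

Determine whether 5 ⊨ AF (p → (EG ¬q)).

Sat(¬q) = {0, 3}
EG ¬q: greatest fixpoint, start Z0 = {0, 3}, keep only states in Sat with some successor in Z. Z1 = {0}; fixed.
Sat(EG ¬q) = {0}
Sat(p → (EG ¬q)) = {0, 2, 3, 6}
AF (p → (EG ¬q)): least fixpoint, start Z0 = {0, 2, 3, 6}, add states with every successor in Z. Already a fixed point.
Sat(AF (p → (EG ¬q))) = {0, 2, 3, 6}
5 ∉ Sat(AF (p → (EG ¬q))) = {0, 2, 3, 6}, so the formula does not hold at 5.

No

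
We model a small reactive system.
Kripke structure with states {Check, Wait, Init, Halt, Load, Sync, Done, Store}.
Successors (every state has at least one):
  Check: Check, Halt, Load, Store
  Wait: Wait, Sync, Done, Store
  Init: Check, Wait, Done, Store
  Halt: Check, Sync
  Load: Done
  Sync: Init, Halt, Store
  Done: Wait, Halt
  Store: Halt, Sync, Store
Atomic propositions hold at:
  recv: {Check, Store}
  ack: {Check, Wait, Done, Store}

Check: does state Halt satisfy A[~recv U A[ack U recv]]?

No

Sat(~recv) = {Wait, Init, Halt, Load, Sync, Done}
A[ack U recv]: least fixpoint, start Z0 = Sat(recv) = {Check, Store}, add states in Sat(ack) with every successor in Z. Already a fixed point.
Sat(A[ack U recv]) = {Check, Store}
A[~recv U A[ack U recv]]: least fixpoint, start Z0 = Sat(A[ack U recv]) = {Check, Store}, add states in Sat(~recv) with every successor in Z. Already a fixed point.
Sat(A[~recv U A[ack U recv]]) = {Check, Store}
Halt ∉ Sat(A[~recv U A[ack U recv]]) = {Check, Store}, so the formula does not hold at Halt.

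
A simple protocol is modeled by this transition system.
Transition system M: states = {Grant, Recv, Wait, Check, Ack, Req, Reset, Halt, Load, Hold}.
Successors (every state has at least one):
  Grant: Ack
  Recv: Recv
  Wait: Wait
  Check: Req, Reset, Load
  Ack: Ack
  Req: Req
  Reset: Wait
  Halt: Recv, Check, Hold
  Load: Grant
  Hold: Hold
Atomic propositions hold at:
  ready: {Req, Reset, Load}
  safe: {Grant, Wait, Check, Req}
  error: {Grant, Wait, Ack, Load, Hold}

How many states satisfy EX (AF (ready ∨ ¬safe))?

Sat(¬safe) = {Recv, Ack, Reset, Halt, Load, Hold}
Sat(ready ∨ ¬safe) = {Recv, Ack, Req, Reset, Halt, Load, Hold}
AF (ready ∨ ¬safe): least fixpoint, start Z0 = {Recv, Ack, Req, Reset, Halt, Load, Hold}, add states with every successor in Z. Z1 = {Grant, Recv, Check, Ack, Req, Reset, Halt, Load, Hold}; fixed.
Sat(AF (ready ∨ ¬safe)) = {Grant, Recv, Check, Ack, Req, Reset, Halt, Load, Hold}
Sat(EX (AF (ready ∨ ¬safe))) = {s : some successor in {Grant, Recv, Check, Ack, Req, Reset, Halt, Load, Hold}} = {Grant, Recv, Check, Ack, Req, Halt, Load, Hold}
|Sat(EX (AF (ready ∨ ¬safe)))| = |{Grant, Recv, Check, Ack, Req, Halt, Load, Hold}| = 8.

8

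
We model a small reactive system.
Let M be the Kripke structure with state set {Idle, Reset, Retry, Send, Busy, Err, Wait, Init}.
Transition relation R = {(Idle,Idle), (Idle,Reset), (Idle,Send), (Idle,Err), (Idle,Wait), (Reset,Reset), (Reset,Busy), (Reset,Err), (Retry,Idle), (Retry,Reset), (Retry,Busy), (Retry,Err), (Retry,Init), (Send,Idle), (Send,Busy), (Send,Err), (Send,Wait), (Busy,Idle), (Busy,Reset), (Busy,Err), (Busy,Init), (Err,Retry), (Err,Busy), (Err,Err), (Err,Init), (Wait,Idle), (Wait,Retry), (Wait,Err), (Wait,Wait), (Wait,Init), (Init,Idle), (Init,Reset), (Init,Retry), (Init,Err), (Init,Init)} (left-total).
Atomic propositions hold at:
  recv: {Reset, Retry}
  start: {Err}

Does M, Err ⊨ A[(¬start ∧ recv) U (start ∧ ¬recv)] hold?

Sat(¬start) = {Idle, Reset, Retry, Send, Busy, Wait, Init}
Sat(¬start ∧ recv) = {Reset, Retry}
Sat(¬recv) = {Idle, Send, Busy, Err, Wait, Init}
Sat(start ∧ ¬recv) = {Err}
A[(¬start ∧ recv) U (start ∧ ¬recv)]: least fixpoint, start Z0 = Sat((start ∧ ¬recv)) = {Err}, add states in Sat(¬start ∧ recv) with every successor in Z. Already a fixed point.
Sat(A[(¬start ∧ recv) U (start ∧ ¬recv)]) = {Err}
Err ∈ Sat(A[(¬start ∧ recv) U (start ∧ ¬recv)]) = {Err}, so the formula holds at Err.

Yes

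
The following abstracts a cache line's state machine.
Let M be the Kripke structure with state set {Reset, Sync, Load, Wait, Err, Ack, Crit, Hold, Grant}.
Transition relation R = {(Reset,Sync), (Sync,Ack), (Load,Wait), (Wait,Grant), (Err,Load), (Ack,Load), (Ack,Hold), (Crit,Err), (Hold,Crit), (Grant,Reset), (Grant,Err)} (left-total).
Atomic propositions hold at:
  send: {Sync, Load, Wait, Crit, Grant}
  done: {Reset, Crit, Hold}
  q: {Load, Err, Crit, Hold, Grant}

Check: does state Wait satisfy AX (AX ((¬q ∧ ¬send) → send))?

No

Sat(¬q) = {Reset, Sync, Wait, Ack}
Sat(¬send) = {Reset, Err, Ack, Hold}
Sat(¬q ∧ ¬send) = {Reset, Ack}
Sat((¬q ∧ ¬send) → send) = {Sync, Load, Wait, Err, Crit, Hold, Grant}
Sat(AX ((¬q ∧ ¬send) → send)) = {s : every successor in {Sync, Load, Wait, Err, Crit, Hold, Grant}} = {Reset, Load, Wait, Err, Ack, Crit, Hold}
Sat(AX (AX ((¬q ∧ ¬send) → send))) = {s : every successor in {Reset, Load, Wait, Err, Ack, Crit, Hold}} = {Sync, Load, Err, Ack, Crit, Hold, Grant}
Wait ∉ Sat(AX (AX ((¬q ∧ ¬send) → send))) = {Sync, Load, Err, Ack, Crit, Hold, Grant}, so the formula does not hold at Wait.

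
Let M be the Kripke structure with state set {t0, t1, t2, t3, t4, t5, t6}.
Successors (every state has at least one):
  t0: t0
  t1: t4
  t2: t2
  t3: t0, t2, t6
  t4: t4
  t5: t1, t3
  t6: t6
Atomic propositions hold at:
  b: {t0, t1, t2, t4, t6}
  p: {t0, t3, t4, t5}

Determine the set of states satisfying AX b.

{t0, t1, t2, t3, t4, t6}

Sat(AX b) = {s : every successor in {t0, t1, t2, t4, t6}} = {t0, t1, t2, t3, t4, t6}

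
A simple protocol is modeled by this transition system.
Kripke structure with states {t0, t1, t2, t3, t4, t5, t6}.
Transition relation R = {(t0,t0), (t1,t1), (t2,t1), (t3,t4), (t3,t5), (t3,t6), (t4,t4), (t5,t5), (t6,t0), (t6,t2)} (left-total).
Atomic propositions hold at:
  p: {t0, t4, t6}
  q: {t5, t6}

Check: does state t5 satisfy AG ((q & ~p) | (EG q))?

Sat(~p) = {t1, t2, t3, t5}
Sat(q & ~p) = {t5}
EG q: greatest fixpoint, start Z0 = {t5, t6}, keep only states in Sat with some successor in Z. Z1 = {t5}; fixed.
Sat(EG q) = {t5}
Sat((q & ~p) | (EG q)) = {t5}
AG ((q & ~p) | (EG q)): greatest fixpoint, start Z0 = {t5}, keep only states in Sat with every successor in Z. Already a fixed point.
Sat(AG ((q & ~p) | (EG q))) = {t5}
t5 ∈ Sat(AG ((q & ~p) | (EG q))) = {t5}, so the formula holds at t5.

Yes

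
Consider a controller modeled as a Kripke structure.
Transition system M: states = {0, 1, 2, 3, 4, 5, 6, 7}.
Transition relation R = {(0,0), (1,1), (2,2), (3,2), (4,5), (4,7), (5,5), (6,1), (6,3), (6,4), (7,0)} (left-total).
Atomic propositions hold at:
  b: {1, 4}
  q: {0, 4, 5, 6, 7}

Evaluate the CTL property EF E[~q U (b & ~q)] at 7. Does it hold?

Sat(~q) = {1, 2, 3}
Sat(b & ~q) = {1}
E[~q U (b & ~q)]: least fixpoint, start Z0 = Sat((b & ~q)) = {1}, add states in Sat(~q) with some successor in Z. Already a fixed point.
Sat(E[~q U (b & ~q)]) = {1}
EF E[~q U (b & ~q)]: least fixpoint, start Z0 = {1}, add states with some successor in Z. Z1 = {1, 6}; fixed.
Sat(EF E[~q U (b & ~q)]) = {1, 6}
7 ∉ Sat(EF E[~q U (b & ~q)]) = {1, 6}, so the formula does not hold at 7.

No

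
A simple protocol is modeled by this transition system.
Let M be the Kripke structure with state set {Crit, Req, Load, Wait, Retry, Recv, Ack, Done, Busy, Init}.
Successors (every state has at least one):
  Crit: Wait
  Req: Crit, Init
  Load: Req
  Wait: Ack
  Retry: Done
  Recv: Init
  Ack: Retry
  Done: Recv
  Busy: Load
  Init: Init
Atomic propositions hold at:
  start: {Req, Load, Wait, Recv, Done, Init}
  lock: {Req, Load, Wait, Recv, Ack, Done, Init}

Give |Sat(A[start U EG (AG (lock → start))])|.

Sat(lock → start) = {Crit, Req, Load, Wait, Retry, Recv, Done, Busy, Init}
AG (lock → start): greatest fixpoint, start Z0 = {Crit, Req, Load, Wait, Retry, Recv, Done, Busy, Init}, keep only states in Sat with every successor in Z. Z1 = {Crit, Req, Load, Retry, Recv, Done, Busy, Init}; Z2 = {Req, Load, Retry, Recv, Done, Busy, Init}; Z3 = {Load, Retry, Recv, Done, Busy, Init}; Z4 = {Retry, Recv, Done, Busy, Init}; Z5 = {Retry, Recv, Done, Init}; fixed.
Sat(AG (lock → start)) = {Retry, Recv, Done, Init}
EG (AG (lock → start)): greatest fixpoint, start Z0 = {Retry, Recv, Done, Init}, keep only states in Sat with some successor in Z. Already a fixed point.
Sat(EG (AG (lock → start))) = {Retry, Recv, Done, Init}
A[start U EG (AG (lock → start))]: least fixpoint, start Z0 = Sat(EG (AG (lock → start))) = {Retry, Recv, Done, Init}, add states in Sat(start) with every successor in Z. Already a fixed point.
Sat(A[start U EG (AG (lock → start))]) = {Retry, Recv, Done, Init}
|Sat(A[start U EG (AG (lock → start))])| = |{Retry, Recv, Done, Init}| = 4.

4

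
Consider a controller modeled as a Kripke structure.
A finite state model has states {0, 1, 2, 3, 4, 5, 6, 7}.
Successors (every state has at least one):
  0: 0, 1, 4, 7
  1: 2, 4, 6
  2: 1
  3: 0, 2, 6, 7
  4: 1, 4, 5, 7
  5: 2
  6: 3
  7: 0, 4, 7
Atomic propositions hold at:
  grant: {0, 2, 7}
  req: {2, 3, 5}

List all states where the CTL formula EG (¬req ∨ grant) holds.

{0, 1, 2, 4, 7}

Sat(¬req) = {0, 1, 4, 6, 7}
Sat(¬req ∨ grant) = {0, 1, 2, 4, 6, 7}
EG (¬req ∨ grant): greatest fixpoint, start Z0 = {0, 1, 2, 4, 6, 7}, keep only states in Sat with some successor in Z. Z1 = {0, 1, 2, 4, 7}; fixed.
Sat(EG (¬req ∨ grant)) = {0, 1, 2, 4, 7}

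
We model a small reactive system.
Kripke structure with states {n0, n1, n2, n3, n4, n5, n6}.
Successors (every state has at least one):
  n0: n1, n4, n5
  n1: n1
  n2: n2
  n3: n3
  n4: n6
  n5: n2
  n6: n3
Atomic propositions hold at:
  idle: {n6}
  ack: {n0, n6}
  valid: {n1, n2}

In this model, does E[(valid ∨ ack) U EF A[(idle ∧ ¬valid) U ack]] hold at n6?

Yes

Sat(valid ∨ ack) = {n0, n1, n2, n6}
Sat(¬valid) = {n0, n3, n4, n5, n6}
Sat(idle ∧ ¬valid) = {n6}
A[(idle ∧ ¬valid) U ack]: least fixpoint, start Z0 = Sat(ack) = {n0, n6}, add states in Sat(idle ∧ ¬valid) with every successor in Z. Already a fixed point.
Sat(A[(idle ∧ ¬valid) U ack]) = {n0, n6}
EF A[(idle ∧ ¬valid) U ack]: least fixpoint, start Z0 = {n0, n6}, add states with some successor in Z. Z1 = {n0, n4, n6}; fixed.
Sat(EF A[(idle ∧ ¬valid) U ack]) = {n0, n4, n6}
E[(valid ∨ ack) U EF A[(idle ∧ ¬valid) U ack]]: least fixpoint, start Z0 = Sat(EF A[(idle ∧ ¬valid) U ack]) = {n0, n4, n6}, add states in Sat(valid ∨ ack) with some successor in Z. Already a fixed point.
Sat(E[(valid ∨ ack) U EF A[(idle ∧ ¬valid) U ack]]) = {n0, n4, n6}
n6 ∈ Sat(E[(valid ∨ ack) U EF A[(idle ∧ ¬valid) U ack]]) = {n0, n4, n6}, so the formula holds at n6.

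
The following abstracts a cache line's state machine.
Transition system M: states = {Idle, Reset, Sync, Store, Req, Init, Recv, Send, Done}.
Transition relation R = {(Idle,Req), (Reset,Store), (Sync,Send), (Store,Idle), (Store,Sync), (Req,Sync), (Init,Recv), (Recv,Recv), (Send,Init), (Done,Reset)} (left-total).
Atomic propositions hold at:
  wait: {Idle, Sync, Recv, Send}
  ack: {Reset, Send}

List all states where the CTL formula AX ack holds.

Sat(AX ack) = {s : every successor in {Reset, Send}} = {Sync, Done}

{Sync, Done}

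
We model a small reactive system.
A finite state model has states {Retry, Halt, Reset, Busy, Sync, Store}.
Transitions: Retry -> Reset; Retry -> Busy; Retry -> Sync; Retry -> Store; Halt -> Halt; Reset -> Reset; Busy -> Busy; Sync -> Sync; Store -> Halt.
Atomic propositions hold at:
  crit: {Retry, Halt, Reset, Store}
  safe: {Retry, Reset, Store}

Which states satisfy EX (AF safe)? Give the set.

AF safe: least fixpoint, start Z0 = {Retry, Reset, Store}, add states with every successor in Z. Already a fixed point.
Sat(AF safe) = {Retry, Reset, Store}
Sat(EX (AF safe)) = {s : some successor in {Retry, Reset, Store}} = {Retry, Reset}

{Retry, Reset}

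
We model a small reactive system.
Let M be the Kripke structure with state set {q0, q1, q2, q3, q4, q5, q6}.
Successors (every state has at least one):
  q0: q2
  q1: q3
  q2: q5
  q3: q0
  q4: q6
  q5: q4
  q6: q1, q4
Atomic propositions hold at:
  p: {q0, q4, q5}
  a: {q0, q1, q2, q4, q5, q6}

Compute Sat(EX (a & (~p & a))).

Sat(~p) = {q1, q2, q3, q6}
Sat(~p & a) = {q1, q2, q6}
Sat(a & (~p & a)) = {q1, q2, q6}
Sat(EX (a & (~p & a))) = {s : some successor in {q1, q2, q6}} = {q0, q4, q6}

{q0, q4, q6}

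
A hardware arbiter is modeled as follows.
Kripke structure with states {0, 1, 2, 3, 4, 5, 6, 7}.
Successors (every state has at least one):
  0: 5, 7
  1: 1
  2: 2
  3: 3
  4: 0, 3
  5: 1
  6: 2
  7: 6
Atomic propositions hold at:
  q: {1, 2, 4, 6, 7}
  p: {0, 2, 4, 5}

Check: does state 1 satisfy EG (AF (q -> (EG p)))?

No

EG p: greatest fixpoint, start Z0 = {0, 2, 4, 5}, keep only states in Sat with some successor in Z. Z1 = {0, 2, 4}; Z2 = {2, 4}; Z3 = {2}; fixed.
Sat(EG p) = {2}
Sat(q -> (EG p)) = {0, 2, 3, 5}
AF (q -> (EG p)): least fixpoint, start Z0 = {0, 2, 3, 5}, add states with every successor in Z. Z1 = {0, 2, 3, 4, 5, 6}; Z2 = {0, 2, 3, 4, 5, 6, 7}; fixed.
Sat(AF (q -> (EG p))) = {0, 2, 3, 4, 5, 6, 7}
EG (AF (q -> (EG p))): greatest fixpoint, start Z0 = {0, 2, 3, 4, 5, 6, 7}, keep only states in Sat with some successor in Z. Z1 = {0, 2, 3, 4, 6, 7}; fixed.
Sat(EG (AF (q -> (EG p)))) = {0, 2, 3, 4, 6, 7}
1 ∉ Sat(EG (AF (q -> (EG p)))) = {0, 2, 3, 4, 6, 7}, so the formula does not hold at 1.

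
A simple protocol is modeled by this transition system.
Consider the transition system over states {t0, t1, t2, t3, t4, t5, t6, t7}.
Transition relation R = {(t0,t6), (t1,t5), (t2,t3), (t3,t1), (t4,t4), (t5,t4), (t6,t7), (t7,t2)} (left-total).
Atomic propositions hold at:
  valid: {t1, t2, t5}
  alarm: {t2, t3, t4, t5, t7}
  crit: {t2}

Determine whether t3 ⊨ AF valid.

Yes

AF valid: least fixpoint, start Z0 = {t1, t2, t5}, add states with every successor in Z. Z1 = {t1, t2, t3, t5, t7}; Z2 = {t1, t2, t3, t5, t6, t7}; Z3 = {t0, t1, t2, t3, t5, t6, t7}; fixed.
Sat(AF valid) = {t0, t1, t2, t3, t5, t6, t7}
t3 ∈ Sat(AF valid) = {t0, t1, t2, t3, t5, t6, t7}, so the formula holds at t3.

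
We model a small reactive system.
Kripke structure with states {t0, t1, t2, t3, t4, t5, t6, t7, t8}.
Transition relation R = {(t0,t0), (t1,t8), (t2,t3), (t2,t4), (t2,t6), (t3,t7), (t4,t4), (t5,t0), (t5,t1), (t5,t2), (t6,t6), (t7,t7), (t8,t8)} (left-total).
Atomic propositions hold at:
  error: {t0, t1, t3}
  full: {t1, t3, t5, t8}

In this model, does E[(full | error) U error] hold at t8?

Sat(full | error) = {t0, t1, t3, t5, t8}
E[(full | error) U error]: least fixpoint, start Z0 = Sat(error) = {t0, t1, t3}, add states in Sat(full | error) with some successor in Z. Z1 = {t0, t1, t3, t5}; fixed.
Sat(E[(full | error) U error]) = {t0, t1, t3, t5}
t8 ∉ Sat(E[(full | error) U error]) = {t0, t1, t3, t5}, so the formula does not hold at t8.

No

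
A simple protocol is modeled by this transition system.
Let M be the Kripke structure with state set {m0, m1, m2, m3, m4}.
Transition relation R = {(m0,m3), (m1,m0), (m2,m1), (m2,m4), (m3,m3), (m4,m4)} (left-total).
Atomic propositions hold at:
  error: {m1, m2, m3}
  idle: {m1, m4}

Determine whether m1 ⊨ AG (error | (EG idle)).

No

EG idle: greatest fixpoint, start Z0 = {m1, m4}, keep only states in Sat with some successor in Z. Z1 = {m4}; fixed.
Sat(EG idle) = {m4}
Sat(error | (EG idle)) = {m1, m2, m3, m4}
AG (error | (EG idle)): greatest fixpoint, start Z0 = {m1, m2, m3, m4}, keep only states in Sat with every successor in Z. Z1 = {m2, m3, m4}; Z2 = {m3, m4}; fixed.
Sat(AG (error | (EG idle))) = {m3, m4}
m1 ∉ Sat(AG (error | (EG idle))) = {m3, m4}, so the formula does not hold at m1.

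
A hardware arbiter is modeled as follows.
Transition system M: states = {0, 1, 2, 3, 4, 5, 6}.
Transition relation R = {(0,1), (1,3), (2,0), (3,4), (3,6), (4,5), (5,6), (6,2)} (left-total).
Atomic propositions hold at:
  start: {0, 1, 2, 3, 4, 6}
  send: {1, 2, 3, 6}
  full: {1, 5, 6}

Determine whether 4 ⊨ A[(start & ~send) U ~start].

Yes

Sat(~send) = {0, 4, 5}
Sat(start & ~send) = {0, 4}
Sat(~start) = {5}
A[(start & ~send) U ~start]: least fixpoint, start Z0 = Sat(~start) = {5}, add states in Sat(start & ~send) with every successor in Z. Z1 = {4, 5}; fixed.
Sat(A[(start & ~send) U ~start]) = {4, 5}
4 ∈ Sat(A[(start & ~send) U ~start]) = {4, 5}, so the formula holds at 4.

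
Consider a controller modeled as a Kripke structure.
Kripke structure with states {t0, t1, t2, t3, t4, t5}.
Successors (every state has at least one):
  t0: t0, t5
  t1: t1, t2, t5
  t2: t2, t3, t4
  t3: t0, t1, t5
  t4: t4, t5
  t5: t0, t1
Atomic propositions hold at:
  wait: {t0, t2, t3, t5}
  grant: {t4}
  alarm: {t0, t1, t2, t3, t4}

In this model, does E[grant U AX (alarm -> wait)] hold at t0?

Yes

Sat(alarm -> wait) = {t0, t2, t3, t5}
Sat(AX (alarm -> wait)) = {s : every successor in {t0, t2, t3, t5}} = {t0}
E[grant U AX (alarm -> wait)]: least fixpoint, start Z0 = Sat(AX (alarm -> wait)) = {t0}, add states in Sat(grant) with some successor in Z. Already a fixed point.
Sat(E[grant U AX (alarm -> wait)]) = {t0}
t0 ∈ Sat(E[grant U AX (alarm -> wait)]) = {t0}, so the formula holds at t0.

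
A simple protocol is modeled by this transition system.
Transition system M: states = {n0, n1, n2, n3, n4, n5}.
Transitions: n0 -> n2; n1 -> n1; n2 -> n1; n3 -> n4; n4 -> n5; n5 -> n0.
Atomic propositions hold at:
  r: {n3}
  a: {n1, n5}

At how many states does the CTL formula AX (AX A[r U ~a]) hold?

Sat(~a) = {n0, n2, n3, n4}
A[r U ~a]: least fixpoint, start Z0 = Sat(~a) = {n0, n2, n3, n4}, add states in Sat(r) with every successor in Z. Already a fixed point.
Sat(A[r U ~a]) = {n0, n2, n3, n4}
Sat(AX A[r U ~a]) = {s : every successor in {n0, n2, n3, n4}} = {n0, n3, n5}
Sat(AX (AX A[r U ~a])) = {s : every successor in {n0, n3, n5}} = {n4, n5}
|Sat(AX (AX A[r U ~a]))| = |{n4, n5}| = 2.

2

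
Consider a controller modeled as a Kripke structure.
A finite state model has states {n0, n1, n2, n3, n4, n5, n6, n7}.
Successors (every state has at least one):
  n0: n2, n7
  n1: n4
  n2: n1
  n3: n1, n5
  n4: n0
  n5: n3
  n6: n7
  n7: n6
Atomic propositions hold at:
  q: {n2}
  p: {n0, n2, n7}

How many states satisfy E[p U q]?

E[p U q]: least fixpoint, start Z0 = Sat(q) = {n2}, add states in Sat(p) with some successor in Z. Z1 = {n0, n2}; fixed.
Sat(E[p U q]) = {n0, n2}
|Sat(E[p U q])| = |{n0, n2}| = 2.

2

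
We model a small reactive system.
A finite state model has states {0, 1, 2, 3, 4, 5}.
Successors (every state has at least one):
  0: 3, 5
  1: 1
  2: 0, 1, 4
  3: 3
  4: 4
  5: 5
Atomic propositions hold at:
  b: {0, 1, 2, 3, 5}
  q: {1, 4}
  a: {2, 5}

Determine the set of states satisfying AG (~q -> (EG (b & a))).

{1, 4, 5}

Sat(~q) = {0, 2, 3, 5}
Sat(b & a) = {2, 5}
EG (b & a): greatest fixpoint, start Z0 = {2, 5}, keep only states in Sat with some successor in Z. Z1 = {5}; fixed.
Sat(EG (b & a)) = {5}
Sat(~q -> (EG (b & a))) = {1, 4, 5}
AG (~q -> (EG (b & a))): greatest fixpoint, start Z0 = {1, 4, 5}, keep only states in Sat with every successor in Z. Already a fixed point.
Sat(AG (~q -> (EG (b & a)))) = {1, 4, 5}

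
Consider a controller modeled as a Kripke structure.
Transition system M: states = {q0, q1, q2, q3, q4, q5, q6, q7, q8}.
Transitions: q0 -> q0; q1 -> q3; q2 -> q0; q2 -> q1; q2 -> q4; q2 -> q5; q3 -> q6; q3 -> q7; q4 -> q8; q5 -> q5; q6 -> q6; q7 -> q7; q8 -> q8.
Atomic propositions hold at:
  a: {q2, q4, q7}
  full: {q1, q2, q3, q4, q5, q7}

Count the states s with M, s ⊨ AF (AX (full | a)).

3

Sat(full | a) = {q1, q2, q3, q4, q5, q7}
Sat(AX (full | a)) = {s : every successor in {q1, q2, q3, q4, q5, q7}} = {q1, q5, q7}
AF (AX (full | a)): least fixpoint, start Z0 = {q1, q5, q7}, add states with every successor in Z. Already a fixed point.
Sat(AF (AX (full | a))) = {q1, q5, q7}
|Sat(AF (AX (full | a)))| = |{q1, q5, q7}| = 3.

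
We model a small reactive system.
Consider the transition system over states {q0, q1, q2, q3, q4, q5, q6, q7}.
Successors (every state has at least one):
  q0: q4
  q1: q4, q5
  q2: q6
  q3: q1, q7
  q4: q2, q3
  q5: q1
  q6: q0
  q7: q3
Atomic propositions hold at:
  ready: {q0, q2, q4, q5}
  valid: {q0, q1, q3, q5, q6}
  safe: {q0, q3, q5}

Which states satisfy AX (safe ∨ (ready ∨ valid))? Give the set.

{q0, q1, q2, q4, q5, q6, q7}

Sat(ready ∨ valid) = {q0, q1, q2, q3, q4, q5, q6}
Sat(safe ∨ (ready ∨ valid)) = {q0, q1, q2, q3, q4, q5, q6}
Sat(AX (safe ∨ (ready ∨ valid))) = {s : every successor in {q0, q1, q2, q3, q4, q5, q6}} = {q0, q1, q2, q4, q5, q6, q7}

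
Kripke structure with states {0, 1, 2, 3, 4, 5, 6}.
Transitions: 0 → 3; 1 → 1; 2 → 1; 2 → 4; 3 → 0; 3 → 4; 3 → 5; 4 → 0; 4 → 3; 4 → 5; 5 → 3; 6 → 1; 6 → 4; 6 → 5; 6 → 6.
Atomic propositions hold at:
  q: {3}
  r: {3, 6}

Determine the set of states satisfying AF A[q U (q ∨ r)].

Sat(q ∨ r) = {3, 6}
A[q U (q ∨ r)]: least fixpoint, start Z0 = Sat((q ∨ r)) = {3, 6}, add states in Sat(q) with every successor in Z. Already a fixed point.
Sat(A[q U (q ∨ r)]) = {3, 6}
AF A[q U (q ∨ r)]: least fixpoint, start Z0 = {3, 6}, add states with every successor in Z. Z1 = {0, 3, 5, 6}; Z2 = {0, 3, 4, 5, 6}; fixed.
Sat(AF A[q U (q ∨ r)]) = {0, 3, 4, 5, 6}

{0, 3, 4, 5, 6}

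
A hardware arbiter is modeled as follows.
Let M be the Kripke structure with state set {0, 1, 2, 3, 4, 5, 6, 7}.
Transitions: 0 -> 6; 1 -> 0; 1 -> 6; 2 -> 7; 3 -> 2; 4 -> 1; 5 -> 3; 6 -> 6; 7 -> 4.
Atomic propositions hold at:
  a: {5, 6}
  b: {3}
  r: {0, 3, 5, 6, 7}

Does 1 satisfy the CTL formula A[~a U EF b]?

Sat(~a) = {0, 1, 2, 3, 4, 7}
EF b: least fixpoint, start Z0 = {3}, add states with some successor in Z. Z1 = {3, 5}; fixed.
Sat(EF b) = {3, 5}
A[~a U EF b]: least fixpoint, start Z0 = Sat(EF b) = {3, 5}, add states in Sat(~a) with every successor in Z. Already a fixed point.
Sat(A[~a U EF b]) = {3, 5}
1 ∉ Sat(A[~a U EF b]) = {3, 5}, so the formula does not hold at 1.

No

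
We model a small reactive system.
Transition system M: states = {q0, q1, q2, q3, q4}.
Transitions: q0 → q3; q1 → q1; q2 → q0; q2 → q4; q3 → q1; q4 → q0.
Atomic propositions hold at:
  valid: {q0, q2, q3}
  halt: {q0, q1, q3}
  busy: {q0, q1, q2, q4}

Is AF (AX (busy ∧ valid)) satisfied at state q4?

Sat(busy ∧ valid) = {q0, q2}
Sat(AX (busy ∧ valid)) = {s : every successor in {q0, q2}} = {q4}
AF (AX (busy ∧ valid)): least fixpoint, start Z0 = {q4}, add states with every successor in Z. Already a fixed point.
Sat(AF (AX (busy ∧ valid))) = {q4}
q4 ∈ Sat(AF (AX (busy ∧ valid))) = {q4}, so the formula holds at q4.

Yes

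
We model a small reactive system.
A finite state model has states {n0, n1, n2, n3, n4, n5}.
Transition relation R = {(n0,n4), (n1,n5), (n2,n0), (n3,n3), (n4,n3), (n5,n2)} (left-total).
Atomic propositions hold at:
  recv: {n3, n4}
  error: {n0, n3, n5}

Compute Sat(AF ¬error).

{n0, n1, n2, n4, n5}

Sat(¬error) = {n1, n2, n4}
AF ¬error: least fixpoint, start Z0 = {n1, n2, n4}, add states with every successor in Z. Z1 = {n0, n1, n2, n4, n5}; fixed.
Sat(AF ¬error) = {n0, n1, n2, n4, n5}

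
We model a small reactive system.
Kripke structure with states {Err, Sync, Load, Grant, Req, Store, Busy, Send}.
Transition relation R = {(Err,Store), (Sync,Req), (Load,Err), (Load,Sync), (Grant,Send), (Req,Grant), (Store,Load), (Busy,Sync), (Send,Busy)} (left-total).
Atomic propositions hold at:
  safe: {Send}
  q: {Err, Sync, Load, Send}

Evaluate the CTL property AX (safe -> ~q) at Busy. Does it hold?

Yes

Sat(~q) = {Grant, Req, Store, Busy}
Sat(safe -> ~q) = {Err, Sync, Load, Grant, Req, Store, Busy}
Sat(AX (safe -> ~q)) = {s : every successor in {Err, Sync, Load, Grant, Req, Store, Busy}} = {Err, Sync, Load, Req, Store, Busy, Send}
Busy ∈ Sat(AX (safe -> ~q)) = {Err, Sync, Load, Req, Store, Busy, Send}, so the formula holds at Busy.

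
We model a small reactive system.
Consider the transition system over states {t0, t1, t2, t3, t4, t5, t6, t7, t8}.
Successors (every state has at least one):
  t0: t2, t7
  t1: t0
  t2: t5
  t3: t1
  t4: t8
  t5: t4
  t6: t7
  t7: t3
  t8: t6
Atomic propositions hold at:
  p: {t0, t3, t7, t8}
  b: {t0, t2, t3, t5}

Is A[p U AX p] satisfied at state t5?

No

Sat(AX p) = {s : every successor in {t0, t3, t7, t8}} = {t1, t4, t6, t7}
A[p U AX p]: least fixpoint, start Z0 = Sat(AX p) = {t1, t4, t6, t7}, add states in Sat(p) with every successor in Z. Z1 = {t1, t3, t4, t6, t7, t8}; fixed.
Sat(A[p U AX p]) = {t1, t3, t4, t6, t7, t8}
t5 ∉ Sat(A[p U AX p]) = {t1, t3, t4, t6, t7, t8}, so the formula does not hold at t5.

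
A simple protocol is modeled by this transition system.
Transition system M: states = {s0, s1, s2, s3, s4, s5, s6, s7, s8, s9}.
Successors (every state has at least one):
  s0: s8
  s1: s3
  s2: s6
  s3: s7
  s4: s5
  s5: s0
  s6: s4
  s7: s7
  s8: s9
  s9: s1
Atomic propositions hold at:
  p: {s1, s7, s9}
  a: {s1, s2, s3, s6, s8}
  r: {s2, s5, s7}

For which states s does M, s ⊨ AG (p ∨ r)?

{s7}

Sat(p ∨ r) = {s1, s2, s5, s7, s9}
AG (p ∨ r): greatest fixpoint, start Z0 = {s1, s2, s5, s7, s9}, keep only states in Sat with every successor in Z. Z1 = {s7, s9}; Z2 = {s7}; fixed.
Sat(AG (p ∨ r)) = {s7}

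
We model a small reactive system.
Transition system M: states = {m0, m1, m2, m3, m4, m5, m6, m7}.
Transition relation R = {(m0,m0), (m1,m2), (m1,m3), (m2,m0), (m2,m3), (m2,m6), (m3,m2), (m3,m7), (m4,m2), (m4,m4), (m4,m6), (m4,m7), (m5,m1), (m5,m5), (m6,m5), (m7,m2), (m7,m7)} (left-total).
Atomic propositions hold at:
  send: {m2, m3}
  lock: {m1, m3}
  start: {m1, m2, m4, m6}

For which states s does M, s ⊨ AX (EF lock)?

EF lock: least fixpoint, start Z0 = {m1, m3}, add states with some successor in Z. Z1 = {m1, m2, m3, m5}; Z2 = {m1, m2, m3, m4, m5, m6, m7}; fixed.
Sat(EF lock) = {m1, m2, m3, m4, m5, m6, m7}
Sat(AX (EF lock)) = {s : every successor in {m1, m2, m3, m4, m5, m6, m7}} = {m1, m3, m4, m5, m6, m7}

{m1, m3, m4, m5, m6, m7}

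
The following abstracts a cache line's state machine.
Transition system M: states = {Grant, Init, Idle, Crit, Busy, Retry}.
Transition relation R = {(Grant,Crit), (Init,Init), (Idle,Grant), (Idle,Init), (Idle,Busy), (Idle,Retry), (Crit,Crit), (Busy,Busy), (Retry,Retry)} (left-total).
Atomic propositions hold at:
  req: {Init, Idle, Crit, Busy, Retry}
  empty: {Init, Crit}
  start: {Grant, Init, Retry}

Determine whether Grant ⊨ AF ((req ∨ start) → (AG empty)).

Sat(req ∨ start) = {Grant, Init, Idle, Crit, Busy, Retry}
AG empty: greatest fixpoint, start Z0 = {Init, Crit}, keep only states in Sat with every successor in Z. Already a fixed point.
Sat(AG empty) = {Init, Crit}
Sat((req ∨ start) → (AG empty)) = {Init, Crit}
AF ((req ∨ start) → (AG empty)): least fixpoint, start Z0 = {Init, Crit}, add states with every successor in Z. Z1 = {Grant, Init, Crit}; fixed.
Sat(AF ((req ∨ start) → (AG empty))) = {Grant, Init, Crit}
Grant ∈ Sat(AF ((req ∨ start) → (AG empty))) = {Grant, Init, Crit}, so the formula holds at Grant.

Yes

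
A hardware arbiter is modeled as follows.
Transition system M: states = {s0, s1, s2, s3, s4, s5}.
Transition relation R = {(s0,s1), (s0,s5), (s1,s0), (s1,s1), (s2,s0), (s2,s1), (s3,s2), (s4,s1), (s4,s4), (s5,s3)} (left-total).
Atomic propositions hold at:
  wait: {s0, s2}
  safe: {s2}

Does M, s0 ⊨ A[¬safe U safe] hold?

Sat(¬safe) = {s0, s1, s3, s4, s5}
A[¬safe U safe]: least fixpoint, start Z0 = Sat(safe) = {s2}, add states in Sat(¬safe) with every successor in Z. Z1 = {s2, s3}; Z2 = {s2, s3, s5}; fixed.
Sat(A[¬safe U safe]) = {s2, s3, s5}
s0 ∉ Sat(A[¬safe U safe]) = {s2, s3, s5}, so the formula does not hold at s0.

No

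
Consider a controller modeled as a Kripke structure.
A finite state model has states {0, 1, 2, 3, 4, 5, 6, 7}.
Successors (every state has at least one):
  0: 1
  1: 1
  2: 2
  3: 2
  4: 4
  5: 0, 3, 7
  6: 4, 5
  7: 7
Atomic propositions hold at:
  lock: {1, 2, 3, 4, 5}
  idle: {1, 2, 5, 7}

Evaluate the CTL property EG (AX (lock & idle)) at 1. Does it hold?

Yes

Sat(lock & idle) = {1, 2, 5}
Sat(AX (lock & idle)) = {s : every successor in {1, 2, 5}} = {0, 1, 2, 3}
EG (AX (lock & idle)): greatest fixpoint, start Z0 = {0, 1, 2, 3}, keep only states in Sat with some successor in Z. Already a fixed point.
Sat(EG (AX (lock & idle))) = {0, 1, 2, 3}
1 ∈ Sat(EG (AX (lock & idle))) = {0, 1, 2, 3}, so the formula holds at 1.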